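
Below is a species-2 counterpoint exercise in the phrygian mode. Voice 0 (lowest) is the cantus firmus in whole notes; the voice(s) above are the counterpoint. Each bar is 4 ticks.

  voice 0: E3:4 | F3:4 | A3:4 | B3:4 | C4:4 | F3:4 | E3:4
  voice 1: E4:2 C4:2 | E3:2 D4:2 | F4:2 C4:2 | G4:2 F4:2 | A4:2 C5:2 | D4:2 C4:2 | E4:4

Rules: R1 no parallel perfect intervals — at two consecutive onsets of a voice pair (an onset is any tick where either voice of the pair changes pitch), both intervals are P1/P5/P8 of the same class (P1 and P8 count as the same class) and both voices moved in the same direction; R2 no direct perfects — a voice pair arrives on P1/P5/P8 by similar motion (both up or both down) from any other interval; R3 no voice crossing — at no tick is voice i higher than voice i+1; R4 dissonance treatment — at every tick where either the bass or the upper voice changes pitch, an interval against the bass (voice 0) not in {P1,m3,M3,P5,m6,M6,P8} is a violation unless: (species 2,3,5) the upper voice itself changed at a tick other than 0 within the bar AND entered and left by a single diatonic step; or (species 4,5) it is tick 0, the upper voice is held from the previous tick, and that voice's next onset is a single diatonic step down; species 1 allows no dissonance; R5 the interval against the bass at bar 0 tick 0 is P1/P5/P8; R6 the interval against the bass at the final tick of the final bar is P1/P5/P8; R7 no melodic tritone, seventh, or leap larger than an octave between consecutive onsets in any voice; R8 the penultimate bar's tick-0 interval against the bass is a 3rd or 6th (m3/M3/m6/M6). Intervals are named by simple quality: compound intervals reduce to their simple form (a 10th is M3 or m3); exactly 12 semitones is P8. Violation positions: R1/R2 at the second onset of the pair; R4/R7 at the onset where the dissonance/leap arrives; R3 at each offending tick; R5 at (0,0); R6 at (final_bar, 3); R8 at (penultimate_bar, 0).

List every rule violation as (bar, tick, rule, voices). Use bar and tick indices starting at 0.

(1, 0, R3, (0, 1))
(1, 0, R4, (0, 1))
(1, 1, R3, (0, 1))
(1, 2, R7, (1,))
(3, 2, R4, (0, 1))
(5, 0, R7, (1,))

bar 0: v0=E3 v1=E4 downbeat P8
bar 1: v0=F3 v1=E3 downbeat m2
bar 2: v0=A3 v1=F4 downbeat m6
bar 3: v0=B3 v1=G4 downbeat m6
bar 4: v0=C4 v1=A4 downbeat M6
bar 5: v0=F3 v1=D4 downbeat M6
bar 6: v0=E3 v1=E4 downbeat P8
  -> R3 @ bar 1 tick 0 v(0, 1): F3 above E3
  -> R4 @ bar 1 tick 0 v(0, 1): F3/E3 m2 untreated
  -> R3 @ bar 1 tick 1 v(0, 1): F3 above E3
  -> R7 @ bar 1 tick 2 v(1,): E3->D4 leap 10st
  -> R4 @ bar 3 tick 2 v(0, 1): B3/F4 TT untreated
  -> R7 @ bar 5 tick 0 v(1,): C5->D4 leap 10st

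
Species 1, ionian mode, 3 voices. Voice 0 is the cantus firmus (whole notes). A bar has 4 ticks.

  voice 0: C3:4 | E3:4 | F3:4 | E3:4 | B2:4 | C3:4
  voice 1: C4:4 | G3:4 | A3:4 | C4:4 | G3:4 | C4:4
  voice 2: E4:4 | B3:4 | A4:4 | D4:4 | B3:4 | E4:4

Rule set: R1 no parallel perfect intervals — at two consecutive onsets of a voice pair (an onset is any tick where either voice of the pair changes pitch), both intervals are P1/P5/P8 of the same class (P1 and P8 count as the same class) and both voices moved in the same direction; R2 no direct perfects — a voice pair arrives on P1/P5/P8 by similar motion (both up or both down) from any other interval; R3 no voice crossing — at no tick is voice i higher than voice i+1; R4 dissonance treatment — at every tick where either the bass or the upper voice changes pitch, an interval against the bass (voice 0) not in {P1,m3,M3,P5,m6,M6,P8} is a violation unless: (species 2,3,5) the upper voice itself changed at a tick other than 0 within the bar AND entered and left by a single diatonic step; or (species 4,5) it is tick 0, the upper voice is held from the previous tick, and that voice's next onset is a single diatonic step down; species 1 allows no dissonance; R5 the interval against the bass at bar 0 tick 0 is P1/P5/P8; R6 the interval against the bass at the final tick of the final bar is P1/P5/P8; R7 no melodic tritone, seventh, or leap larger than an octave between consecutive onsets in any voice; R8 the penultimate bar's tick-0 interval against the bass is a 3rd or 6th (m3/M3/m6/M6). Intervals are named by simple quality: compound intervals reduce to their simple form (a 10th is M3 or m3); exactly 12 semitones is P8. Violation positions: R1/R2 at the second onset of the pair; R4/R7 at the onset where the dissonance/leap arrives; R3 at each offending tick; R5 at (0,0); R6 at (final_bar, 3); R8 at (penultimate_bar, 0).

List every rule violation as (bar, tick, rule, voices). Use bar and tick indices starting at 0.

bar 0: v0=C3 v1=C4 v2=E4 downbeat M3
bar 1: v0=E3 v1=G3 v2=B3 downbeat P5
bar 2: v0=F3 v1=A3 v2=A4 downbeat M3
bar 3: v0=E3 v1=C4 v2=D4 downbeat m7
bar 4: v0=B2 v1=G3 v2=B3 downbeat P8
bar 5: v0=C3 v1=C4 v2=E4 downbeat M3
  -> R5 @ bar 0 tick 0 v(0, 2): opens on M3
  -> R2 @ bar 2 tick 0 v(1, 2): G3/B3 M3 -> A3/A4 P8 similar
  -> R7 @ bar 2 tick 0 v(2,): B3->A4 leap 10st
  -> R4 @ bar 3 tick 0 v(0, 2): E3/D4 m7 untreated
  -> R2 @ bar 4 tick 0 v(0, 2): E3/D4 m7 -> B2/B3 P8 similar
  -> R8 @ bar 4 tick 0 v(0, 2): penult P8 not 3rd/6th
  -> R2 @ bar 5 tick 0 v(0, 1): B2/G3 m6 -> C3/C4 P8 similar
  -> R6 @ bar 5 tick 3 v(0, 2): closes on M3

(0, 0, R5, (0, 2))
(2, 0, R2, (1, 2))
(2, 0, R7, (2,))
(3, 0, R4, (0, 2))
(4, 0, R2, (0, 2))
(4, 0, R8, (0, 2))
(5, 0, R2, (0, 1))
(5, 3, R6, (0, 2))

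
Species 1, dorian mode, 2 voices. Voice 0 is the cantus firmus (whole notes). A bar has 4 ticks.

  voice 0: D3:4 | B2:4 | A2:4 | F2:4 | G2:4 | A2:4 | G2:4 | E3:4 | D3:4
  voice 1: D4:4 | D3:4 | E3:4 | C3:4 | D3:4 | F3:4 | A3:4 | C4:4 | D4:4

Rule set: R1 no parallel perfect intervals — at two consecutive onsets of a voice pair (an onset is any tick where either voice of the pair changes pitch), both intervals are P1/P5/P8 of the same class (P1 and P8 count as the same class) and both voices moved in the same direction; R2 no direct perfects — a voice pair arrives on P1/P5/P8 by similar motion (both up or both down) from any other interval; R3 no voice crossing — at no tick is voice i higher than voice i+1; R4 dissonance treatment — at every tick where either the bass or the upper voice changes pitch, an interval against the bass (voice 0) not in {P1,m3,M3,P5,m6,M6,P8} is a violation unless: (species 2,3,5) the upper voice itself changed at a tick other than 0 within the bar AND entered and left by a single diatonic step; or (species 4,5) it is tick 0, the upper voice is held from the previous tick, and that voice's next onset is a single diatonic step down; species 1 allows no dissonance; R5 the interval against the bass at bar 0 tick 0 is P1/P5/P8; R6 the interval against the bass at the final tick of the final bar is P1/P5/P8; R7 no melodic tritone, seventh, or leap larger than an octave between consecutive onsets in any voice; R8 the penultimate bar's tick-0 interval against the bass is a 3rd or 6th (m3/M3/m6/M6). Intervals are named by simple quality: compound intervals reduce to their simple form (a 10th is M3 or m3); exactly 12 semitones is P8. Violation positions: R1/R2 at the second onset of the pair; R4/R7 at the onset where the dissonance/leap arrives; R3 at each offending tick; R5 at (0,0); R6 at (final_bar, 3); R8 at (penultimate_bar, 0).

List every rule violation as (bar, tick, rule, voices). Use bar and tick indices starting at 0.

bar 0: v0=D3 v1=D4 downbeat P8
bar 1: v0=B2 v1=D3 downbeat m3
bar 2: v0=A2 v1=E3 downbeat P5
bar 3: v0=F2 v1=C3 downbeat P5
bar 4: v0=G2 v1=D3 downbeat P5
bar 5: v0=A2 v1=F3 downbeat m6
bar 6: v0=G2 v1=A3 downbeat M2
bar 7: v0=E3 v1=C4 downbeat m6
bar 8: v0=D3 v1=D4 downbeat P8
  -> R1 @ bar 3 tick 0 v(0, 1): A2/E3 P5 -> F2/C3 P5 similar
  -> R1 @ bar 4 tick 0 v(0, 1): F2/C3 P5 -> G2/D3 P5 similar
  -> R4 @ bar 6 tick 0 v(0, 1): G2/A3 M2 untreated

(3, 0, R1, (0, 1))
(4, 0, R1, (0, 1))
(6, 0, R4, (0, 1))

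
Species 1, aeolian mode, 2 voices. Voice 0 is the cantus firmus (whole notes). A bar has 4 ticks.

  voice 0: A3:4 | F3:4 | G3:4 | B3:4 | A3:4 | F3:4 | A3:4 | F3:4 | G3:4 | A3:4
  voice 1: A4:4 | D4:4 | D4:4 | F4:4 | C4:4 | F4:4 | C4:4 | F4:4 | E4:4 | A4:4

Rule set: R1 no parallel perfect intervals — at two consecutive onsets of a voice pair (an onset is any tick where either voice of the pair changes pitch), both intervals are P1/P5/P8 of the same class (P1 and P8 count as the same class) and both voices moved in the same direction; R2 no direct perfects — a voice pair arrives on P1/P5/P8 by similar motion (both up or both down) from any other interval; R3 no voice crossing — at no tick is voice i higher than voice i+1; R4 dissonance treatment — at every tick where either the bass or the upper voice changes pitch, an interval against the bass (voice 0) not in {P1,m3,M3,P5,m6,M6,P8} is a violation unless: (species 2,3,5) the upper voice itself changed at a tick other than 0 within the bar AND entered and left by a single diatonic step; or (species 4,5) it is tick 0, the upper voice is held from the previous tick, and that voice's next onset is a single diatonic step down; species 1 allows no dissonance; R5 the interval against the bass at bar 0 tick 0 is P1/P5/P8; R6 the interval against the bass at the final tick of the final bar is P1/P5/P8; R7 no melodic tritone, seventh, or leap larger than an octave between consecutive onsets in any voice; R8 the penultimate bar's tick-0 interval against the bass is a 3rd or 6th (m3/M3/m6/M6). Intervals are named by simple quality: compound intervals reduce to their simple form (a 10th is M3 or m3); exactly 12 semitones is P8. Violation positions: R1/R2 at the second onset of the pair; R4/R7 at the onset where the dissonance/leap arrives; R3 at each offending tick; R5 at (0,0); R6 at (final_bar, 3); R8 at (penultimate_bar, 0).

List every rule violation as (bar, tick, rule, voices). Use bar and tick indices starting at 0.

(3, 0, R4, (0, 1))
(9, 0, R2, (0, 1))

bar 0: v0=A3 v1=A4 downbeat P8
bar 1: v0=F3 v1=D4 downbeat M6
bar 2: v0=G3 v1=D4 downbeat P5
bar 3: v0=B3 v1=F4 downbeat TT
bar 4: v0=A3 v1=C4 downbeat m3
bar 5: v0=F3 v1=F4 downbeat P8
bar 6: v0=A3 v1=C4 downbeat m3
bar 7: v0=F3 v1=F4 downbeat P8
bar 8: v0=G3 v1=E4 downbeat M6
bar 9: v0=A3 v1=A4 downbeat P8
  -> R4 @ bar 3 tick 0 v(0, 1): B3/F4 TT untreated
  -> R2 @ bar 9 tick 0 v(0, 1): G3/E4 M6 -> A3/A4 P8 similar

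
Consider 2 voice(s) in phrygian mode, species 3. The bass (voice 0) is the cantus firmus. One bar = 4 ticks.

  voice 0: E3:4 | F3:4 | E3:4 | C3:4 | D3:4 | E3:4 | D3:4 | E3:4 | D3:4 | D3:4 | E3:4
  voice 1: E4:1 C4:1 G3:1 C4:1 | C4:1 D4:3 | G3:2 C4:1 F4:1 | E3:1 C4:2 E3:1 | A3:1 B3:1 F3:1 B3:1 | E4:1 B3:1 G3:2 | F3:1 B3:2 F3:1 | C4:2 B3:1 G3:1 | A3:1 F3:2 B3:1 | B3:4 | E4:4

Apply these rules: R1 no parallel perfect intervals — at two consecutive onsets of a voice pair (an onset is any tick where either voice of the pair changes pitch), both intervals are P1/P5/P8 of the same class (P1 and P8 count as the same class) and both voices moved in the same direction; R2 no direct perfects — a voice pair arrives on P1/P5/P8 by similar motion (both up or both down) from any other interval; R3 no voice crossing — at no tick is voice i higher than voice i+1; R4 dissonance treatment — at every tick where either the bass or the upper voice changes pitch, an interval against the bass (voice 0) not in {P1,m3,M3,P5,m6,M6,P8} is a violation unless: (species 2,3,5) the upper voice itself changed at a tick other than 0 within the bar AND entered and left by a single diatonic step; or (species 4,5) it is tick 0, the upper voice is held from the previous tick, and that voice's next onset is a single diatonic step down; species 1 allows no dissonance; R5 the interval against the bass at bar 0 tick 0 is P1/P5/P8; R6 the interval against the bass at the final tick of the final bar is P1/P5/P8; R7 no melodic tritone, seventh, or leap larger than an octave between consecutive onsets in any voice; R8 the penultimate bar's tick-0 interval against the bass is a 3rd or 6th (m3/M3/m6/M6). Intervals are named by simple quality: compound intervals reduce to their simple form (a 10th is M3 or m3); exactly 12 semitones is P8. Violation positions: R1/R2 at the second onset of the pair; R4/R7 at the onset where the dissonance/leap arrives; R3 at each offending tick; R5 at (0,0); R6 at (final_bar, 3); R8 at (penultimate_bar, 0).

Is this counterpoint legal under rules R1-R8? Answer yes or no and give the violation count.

No (10 violations)

bar 0: v0=E3 v1=E4 (P8)
bar 1: v0=F3 v1=C4 (P5)
bar 2: v0=E3 v1=G3 (m3)
bar 3: v0=C3 v1=E3 (M3)
bar 4: v0=D3 v1=A3 (P5)
bar 5: v0=E3 v1=E4 (P8)
bar 6: v0=D3 v1=F3 (m3)
bar 7: v0=E3 v1=C4 (m6)
bar 8: v0=D3 v1=A3 (P5)
bar 9: v0=D3 v1=B3 (M6)
bar 10: v0=E3 v1=E4 (P8)
  R4 @ bar2.3: E3/F4 m2 untreated
  R7 @ bar3.0: F4->E3 leap 13st
  R2 @ bar4.0: C3/E3 M3 -> D3/A3 P5 similar
  R7 @ bar4.2: B3->F3 leap 6st
  R7 @ bar4.3: F3->B3 leap 6st
  R2 @ bar5.0: D3/B3 M6 -> E3/E4 P8 similar
  R7 @ bar6.1: F3->B3 leap 6st
  R7 @ bar6.3: B3->F3 leap 6st
  R7 @ bar8.3: F3->B3 leap 6st
  R2 @ bar10.0: D3/B3 M6 -> E3/E4 P8 similar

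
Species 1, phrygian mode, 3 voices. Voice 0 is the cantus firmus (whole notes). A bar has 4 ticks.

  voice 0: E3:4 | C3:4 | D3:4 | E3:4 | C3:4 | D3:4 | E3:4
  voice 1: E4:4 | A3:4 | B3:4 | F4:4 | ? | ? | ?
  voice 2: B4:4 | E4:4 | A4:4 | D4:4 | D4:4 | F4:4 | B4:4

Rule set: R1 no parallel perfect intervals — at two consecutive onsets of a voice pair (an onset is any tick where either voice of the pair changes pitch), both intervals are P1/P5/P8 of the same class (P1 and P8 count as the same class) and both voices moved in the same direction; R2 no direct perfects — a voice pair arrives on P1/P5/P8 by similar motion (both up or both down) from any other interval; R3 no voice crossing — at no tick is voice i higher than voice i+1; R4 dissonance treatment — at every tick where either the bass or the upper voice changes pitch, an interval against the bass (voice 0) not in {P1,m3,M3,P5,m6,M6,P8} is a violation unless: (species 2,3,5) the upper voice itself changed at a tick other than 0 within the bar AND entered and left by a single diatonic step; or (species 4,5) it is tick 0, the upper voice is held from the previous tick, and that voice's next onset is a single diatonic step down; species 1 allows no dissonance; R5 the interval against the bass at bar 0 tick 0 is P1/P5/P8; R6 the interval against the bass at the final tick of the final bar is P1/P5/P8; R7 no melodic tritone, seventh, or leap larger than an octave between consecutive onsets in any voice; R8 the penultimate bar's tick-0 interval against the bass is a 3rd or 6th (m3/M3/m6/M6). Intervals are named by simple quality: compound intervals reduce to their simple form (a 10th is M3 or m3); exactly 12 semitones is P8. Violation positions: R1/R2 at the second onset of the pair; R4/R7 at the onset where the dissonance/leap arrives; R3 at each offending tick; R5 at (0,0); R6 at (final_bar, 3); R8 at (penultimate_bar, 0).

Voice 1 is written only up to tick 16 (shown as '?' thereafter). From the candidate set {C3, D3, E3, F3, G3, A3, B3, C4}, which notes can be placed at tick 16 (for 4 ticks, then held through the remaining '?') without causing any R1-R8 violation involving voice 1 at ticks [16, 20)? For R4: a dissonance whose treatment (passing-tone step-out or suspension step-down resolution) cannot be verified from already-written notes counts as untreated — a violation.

{A3}

C3: violates R2,R7
D3: violates R4,R7
E3: violates R7
F3: violates R4
G3: violates R2,R7
A3: legal
B3: violates R4,R7
C4: violates R2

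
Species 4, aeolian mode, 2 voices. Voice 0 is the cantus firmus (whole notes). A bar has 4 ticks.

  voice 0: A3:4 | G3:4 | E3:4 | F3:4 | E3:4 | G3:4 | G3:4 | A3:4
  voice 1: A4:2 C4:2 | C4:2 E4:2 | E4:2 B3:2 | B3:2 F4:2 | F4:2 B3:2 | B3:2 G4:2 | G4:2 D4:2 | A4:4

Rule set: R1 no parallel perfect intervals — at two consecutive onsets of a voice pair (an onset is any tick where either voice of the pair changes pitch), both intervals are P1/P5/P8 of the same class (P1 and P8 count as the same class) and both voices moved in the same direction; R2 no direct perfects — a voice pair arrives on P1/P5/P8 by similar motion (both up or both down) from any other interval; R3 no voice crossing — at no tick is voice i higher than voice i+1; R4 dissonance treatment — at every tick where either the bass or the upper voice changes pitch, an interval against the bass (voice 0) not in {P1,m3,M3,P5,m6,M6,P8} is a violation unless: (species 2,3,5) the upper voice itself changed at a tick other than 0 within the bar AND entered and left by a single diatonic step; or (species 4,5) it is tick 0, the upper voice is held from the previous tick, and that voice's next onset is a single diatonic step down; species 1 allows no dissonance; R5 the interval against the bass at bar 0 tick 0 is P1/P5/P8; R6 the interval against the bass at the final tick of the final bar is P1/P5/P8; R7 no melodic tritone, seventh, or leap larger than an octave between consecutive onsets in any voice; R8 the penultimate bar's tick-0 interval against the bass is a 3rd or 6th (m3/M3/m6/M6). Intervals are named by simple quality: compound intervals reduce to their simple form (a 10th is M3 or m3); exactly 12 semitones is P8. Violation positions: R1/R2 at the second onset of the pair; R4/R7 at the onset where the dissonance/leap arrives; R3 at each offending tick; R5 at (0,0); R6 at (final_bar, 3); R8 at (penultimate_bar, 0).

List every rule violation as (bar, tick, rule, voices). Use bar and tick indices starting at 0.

(1, 0, R4, (0, 1))
(3, 0, R4, (0, 1))
(3, 2, R7, (1,))
(4, 0, R4, (0, 1))
(4, 2, R7, (1,))
(6, 0, R8, (0, 1))
(7, 0, R2, (0, 1))

bar 0: v0=A3 v1=A4 downbeat P8
bar 1: v0=G3 v1=C4 downbeat P4
bar 2: v0=E3 v1=E4 downbeat P8
bar 3: v0=F3 v1=B3 downbeat TT
bar 4: v0=E3 v1=F4 downbeat m2
bar 5: v0=G3 v1=B3 downbeat M3
bar 6: v0=G3 v1=G4 downbeat P8
bar 7: v0=A3 v1=A4 downbeat P8
  -> R4 @ bar 1 tick 0 v(0, 1): G3/C4 P4 untreated
  -> R4 @ bar 3 tick 0 v(0, 1): F3/B3 TT untreated
  -> R7 @ bar 3 tick 2 v(1,): B3->F4 leap 6st
  -> R4 @ bar 4 tick 0 v(0, 1): E3/F4 m2 untreated
  -> R7 @ bar 4 tick 2 v(1,): F4->B3 leap 6st
  -> R8 @ bar 6 tick 0 v(0, 1): penult P8 not 3rd/6th
  -> R2 @ bar 7 tick 0 v(0, 1): G3/D4 P5 -> A3/A4 P8 similar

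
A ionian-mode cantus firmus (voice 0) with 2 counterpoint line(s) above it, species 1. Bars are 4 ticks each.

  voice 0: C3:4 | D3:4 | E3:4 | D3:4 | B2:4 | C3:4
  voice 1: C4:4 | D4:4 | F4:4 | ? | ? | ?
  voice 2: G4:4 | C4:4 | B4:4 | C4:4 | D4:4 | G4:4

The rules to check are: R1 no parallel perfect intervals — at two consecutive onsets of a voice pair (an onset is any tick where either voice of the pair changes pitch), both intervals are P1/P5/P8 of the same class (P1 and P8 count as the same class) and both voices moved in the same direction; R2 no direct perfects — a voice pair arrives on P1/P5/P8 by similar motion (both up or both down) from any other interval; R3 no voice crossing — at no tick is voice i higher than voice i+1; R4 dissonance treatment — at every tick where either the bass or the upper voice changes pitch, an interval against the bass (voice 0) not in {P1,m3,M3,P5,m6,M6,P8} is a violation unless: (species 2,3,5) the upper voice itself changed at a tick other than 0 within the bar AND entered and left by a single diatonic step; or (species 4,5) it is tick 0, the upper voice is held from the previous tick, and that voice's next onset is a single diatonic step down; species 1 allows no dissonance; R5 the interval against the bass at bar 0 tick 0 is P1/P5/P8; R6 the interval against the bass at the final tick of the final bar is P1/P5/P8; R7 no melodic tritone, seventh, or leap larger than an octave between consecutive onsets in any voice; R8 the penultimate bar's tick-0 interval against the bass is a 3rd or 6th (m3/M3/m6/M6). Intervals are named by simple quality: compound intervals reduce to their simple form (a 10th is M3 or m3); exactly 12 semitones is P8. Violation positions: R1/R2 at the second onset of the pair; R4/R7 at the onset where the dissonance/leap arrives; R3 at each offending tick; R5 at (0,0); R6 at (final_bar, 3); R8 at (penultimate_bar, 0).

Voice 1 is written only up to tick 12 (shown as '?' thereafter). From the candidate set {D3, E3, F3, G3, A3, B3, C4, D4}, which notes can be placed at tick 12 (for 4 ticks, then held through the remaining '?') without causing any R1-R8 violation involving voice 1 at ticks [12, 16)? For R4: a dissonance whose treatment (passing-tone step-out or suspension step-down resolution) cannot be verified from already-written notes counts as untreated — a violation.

{}

D3: violates R2,R7
E3: violates R4,R7
F3: violates R2
G3: violates R4,R7
A3: violates R2
B3: violates R7
C4: violates R2,R4
D4: violates R2,R3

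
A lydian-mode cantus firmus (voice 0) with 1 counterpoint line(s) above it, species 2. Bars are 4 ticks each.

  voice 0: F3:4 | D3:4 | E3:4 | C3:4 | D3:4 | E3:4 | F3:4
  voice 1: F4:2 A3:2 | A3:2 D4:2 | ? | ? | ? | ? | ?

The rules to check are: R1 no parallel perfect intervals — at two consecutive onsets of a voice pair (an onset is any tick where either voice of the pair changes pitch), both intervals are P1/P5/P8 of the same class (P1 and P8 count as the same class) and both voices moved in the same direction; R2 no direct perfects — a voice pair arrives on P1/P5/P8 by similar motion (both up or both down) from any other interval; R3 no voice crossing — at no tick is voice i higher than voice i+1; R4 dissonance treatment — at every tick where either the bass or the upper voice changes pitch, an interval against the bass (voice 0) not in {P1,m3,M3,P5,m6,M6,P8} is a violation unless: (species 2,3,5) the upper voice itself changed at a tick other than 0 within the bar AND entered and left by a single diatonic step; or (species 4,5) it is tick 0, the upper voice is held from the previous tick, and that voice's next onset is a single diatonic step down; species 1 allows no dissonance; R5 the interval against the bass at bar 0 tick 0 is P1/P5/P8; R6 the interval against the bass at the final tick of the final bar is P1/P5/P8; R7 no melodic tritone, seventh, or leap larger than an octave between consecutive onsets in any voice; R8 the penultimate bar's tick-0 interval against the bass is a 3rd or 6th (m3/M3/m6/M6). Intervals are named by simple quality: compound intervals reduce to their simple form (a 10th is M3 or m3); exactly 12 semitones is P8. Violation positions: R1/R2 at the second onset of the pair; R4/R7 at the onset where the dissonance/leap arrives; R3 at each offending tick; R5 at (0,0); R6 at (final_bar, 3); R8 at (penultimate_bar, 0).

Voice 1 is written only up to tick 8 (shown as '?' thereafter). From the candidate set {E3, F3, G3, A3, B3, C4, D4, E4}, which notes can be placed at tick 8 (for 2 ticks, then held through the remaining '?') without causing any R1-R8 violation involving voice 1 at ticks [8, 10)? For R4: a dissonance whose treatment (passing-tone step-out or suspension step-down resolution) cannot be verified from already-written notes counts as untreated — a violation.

E3: violates R7
F3: violates R4
G3: legal
A3: violates R4
B3: legal
C4: legal
D4: violates R4
E4: violates R1

{B3, C4, G3}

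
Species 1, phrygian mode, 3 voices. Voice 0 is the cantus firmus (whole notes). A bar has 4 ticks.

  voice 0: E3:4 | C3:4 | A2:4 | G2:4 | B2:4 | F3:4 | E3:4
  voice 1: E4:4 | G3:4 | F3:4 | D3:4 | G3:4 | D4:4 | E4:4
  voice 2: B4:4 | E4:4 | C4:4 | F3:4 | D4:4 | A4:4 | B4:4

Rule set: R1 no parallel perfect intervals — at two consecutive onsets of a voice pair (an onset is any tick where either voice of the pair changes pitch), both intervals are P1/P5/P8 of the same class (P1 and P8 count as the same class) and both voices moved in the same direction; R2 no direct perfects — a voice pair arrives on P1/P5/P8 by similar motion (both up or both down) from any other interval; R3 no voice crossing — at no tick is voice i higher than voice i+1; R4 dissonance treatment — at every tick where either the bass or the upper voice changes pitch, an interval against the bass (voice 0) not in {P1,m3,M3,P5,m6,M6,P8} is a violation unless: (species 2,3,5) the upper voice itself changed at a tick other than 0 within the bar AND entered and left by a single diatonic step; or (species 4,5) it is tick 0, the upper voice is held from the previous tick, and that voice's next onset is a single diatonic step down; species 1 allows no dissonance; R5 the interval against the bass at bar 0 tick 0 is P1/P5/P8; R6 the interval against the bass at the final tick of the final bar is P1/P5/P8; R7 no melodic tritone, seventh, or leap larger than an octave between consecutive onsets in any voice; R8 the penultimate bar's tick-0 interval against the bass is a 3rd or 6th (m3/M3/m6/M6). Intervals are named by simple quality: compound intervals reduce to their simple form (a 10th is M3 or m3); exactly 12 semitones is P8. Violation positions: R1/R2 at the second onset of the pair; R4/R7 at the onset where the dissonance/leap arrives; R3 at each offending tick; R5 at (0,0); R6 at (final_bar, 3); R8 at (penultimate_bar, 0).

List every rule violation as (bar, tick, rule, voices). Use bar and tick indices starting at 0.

(1, 0, R2, (0, 1))
(2, 0, R2, (1, 2))
(3, 0, R2, (0, 1))
(3, 0, R4, (0, 2))
(4, 0, R2, (1, 2))
(5, 0, R1, (1, 2))
(5, 0, R7, (0,))
(6, 0, R1, (1, 2))

bar 0: v0=E3 v1=E4 v2=B4 downbeat P5
bar 1: v0=C3 v1=G3 v2=E4 downbeat M3
bar 2: v0=A2 v1=F3 v2=C4 downbeat m3
bar 3: v0=G2 v1=D3 v2=F3 downbeat m7
bar 4: v0=B2 v1=G3 v2=D4 downbeat m3
bar 5: v0=F3 v1=D4 v2=A4 downbeat M3
bar 6: v0=E3 v1=E4 v2=B4 downbeat P5
  -> R2 @ bar 1 tick 0 v(0, 1): E3/E4 P8 -> C3/G3 P5 similar
  -> R2 @ bar 2 tick 0 v(1, 2): G3/E4 M6 -> F3/C4 P5 similar
  -> R2 @ bar 3 tick 0 v(0, 1): A2/F3 m6 -> G2/D3 P5 similar
  -> R4 @ bar 3 tick 0 v(0, 2): G2/F3 m7 untreated
  -> R2 @ bar 4 tick 0 v(1, 2): D3/F3 m3 -> G3/D4 P5 similar
  -> R1 @ bar 5 tick 0 v(1, 2): G3/D4 P5 -> D4/A4 P5 similar
  -> R7 @ bar 5 tick 0 v(0,): B2->F3 leap 6st
  -> R1 @ bar 6 tick 0 v(1, 2): D4/A4 P5 -> E4/B4 P5 similar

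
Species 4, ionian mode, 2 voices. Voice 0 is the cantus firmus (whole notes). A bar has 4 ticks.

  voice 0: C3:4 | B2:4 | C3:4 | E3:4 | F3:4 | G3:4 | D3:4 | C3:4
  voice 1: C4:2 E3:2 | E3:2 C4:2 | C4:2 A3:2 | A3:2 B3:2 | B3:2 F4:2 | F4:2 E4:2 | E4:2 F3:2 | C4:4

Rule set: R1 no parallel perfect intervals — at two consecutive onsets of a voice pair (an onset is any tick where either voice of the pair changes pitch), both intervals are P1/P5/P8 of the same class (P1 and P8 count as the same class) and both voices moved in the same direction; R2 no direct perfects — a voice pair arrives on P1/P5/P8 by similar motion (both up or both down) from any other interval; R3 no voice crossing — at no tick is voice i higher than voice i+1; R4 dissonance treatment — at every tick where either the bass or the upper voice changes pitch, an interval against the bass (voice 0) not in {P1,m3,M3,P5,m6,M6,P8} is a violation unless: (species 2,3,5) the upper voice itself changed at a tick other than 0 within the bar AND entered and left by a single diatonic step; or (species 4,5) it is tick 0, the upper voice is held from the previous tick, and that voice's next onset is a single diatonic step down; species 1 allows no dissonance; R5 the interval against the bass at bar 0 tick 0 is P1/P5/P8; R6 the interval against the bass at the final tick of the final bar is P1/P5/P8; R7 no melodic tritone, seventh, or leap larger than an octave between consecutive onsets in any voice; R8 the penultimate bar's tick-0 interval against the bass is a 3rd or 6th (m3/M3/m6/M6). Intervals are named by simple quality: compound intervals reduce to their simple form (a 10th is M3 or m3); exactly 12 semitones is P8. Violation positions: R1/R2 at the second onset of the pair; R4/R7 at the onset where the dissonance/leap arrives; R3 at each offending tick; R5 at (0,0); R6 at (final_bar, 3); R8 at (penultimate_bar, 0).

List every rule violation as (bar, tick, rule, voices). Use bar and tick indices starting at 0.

(1, 0, R4, (0, 1))
(1, 2, R4, (0, 1))
(3, 0, R4, (0, 1))
(4, 0, R4, (0, 1))
(4, 2, R7, (1,))
(6, 0, R4, (0, 1))
(6, 0, R8, (0, 1))
(6, 2, R7, (1,))

bar 0: v0=C3 v1=C4 downbeat P8
bar 1: v0=B2 v1=E3 downbeat P4
bar 2: v0=C3 v1=C4 downbeat P8
bar 3: v0=E3 v1=A3 downbeat P4
bar 4: v0=F3 v1=B3 downbeat TT
bar 5: v0=G3 v1=F4 downbeat m7
bar 6: v0=D3 v1=E4 downbeat M2
bar 7: v0=C3 v1=C4 downbeat P8
  -> R4 @ bar 1 tick 0 v(0, 1): B2/E3 P4 untreated
  -> R4 @ bar 1 tick 2 v(0, 1): B2/C4 m2 untreated
  -> R4 @ bar 3 tick 0 v(0, 1): E3/A3 P4 untreated
  -> R4 @ bar 4 tick 0 v(0, 1): F3/B3 TT untreated
  -> R7 @ bar 4 tick 2 v(1,): B3->F4 leap 6st
  -> R4 @ bar 6 tick 0 v(0, 1): D3/E4 M2 untreated
  -> R8 @ bar 6 tick 0 v(0, 1): penult M2 not 3rd/6th
  -> R7 @ bar 6 tick 2 v(1,): E4->F3 leap 11st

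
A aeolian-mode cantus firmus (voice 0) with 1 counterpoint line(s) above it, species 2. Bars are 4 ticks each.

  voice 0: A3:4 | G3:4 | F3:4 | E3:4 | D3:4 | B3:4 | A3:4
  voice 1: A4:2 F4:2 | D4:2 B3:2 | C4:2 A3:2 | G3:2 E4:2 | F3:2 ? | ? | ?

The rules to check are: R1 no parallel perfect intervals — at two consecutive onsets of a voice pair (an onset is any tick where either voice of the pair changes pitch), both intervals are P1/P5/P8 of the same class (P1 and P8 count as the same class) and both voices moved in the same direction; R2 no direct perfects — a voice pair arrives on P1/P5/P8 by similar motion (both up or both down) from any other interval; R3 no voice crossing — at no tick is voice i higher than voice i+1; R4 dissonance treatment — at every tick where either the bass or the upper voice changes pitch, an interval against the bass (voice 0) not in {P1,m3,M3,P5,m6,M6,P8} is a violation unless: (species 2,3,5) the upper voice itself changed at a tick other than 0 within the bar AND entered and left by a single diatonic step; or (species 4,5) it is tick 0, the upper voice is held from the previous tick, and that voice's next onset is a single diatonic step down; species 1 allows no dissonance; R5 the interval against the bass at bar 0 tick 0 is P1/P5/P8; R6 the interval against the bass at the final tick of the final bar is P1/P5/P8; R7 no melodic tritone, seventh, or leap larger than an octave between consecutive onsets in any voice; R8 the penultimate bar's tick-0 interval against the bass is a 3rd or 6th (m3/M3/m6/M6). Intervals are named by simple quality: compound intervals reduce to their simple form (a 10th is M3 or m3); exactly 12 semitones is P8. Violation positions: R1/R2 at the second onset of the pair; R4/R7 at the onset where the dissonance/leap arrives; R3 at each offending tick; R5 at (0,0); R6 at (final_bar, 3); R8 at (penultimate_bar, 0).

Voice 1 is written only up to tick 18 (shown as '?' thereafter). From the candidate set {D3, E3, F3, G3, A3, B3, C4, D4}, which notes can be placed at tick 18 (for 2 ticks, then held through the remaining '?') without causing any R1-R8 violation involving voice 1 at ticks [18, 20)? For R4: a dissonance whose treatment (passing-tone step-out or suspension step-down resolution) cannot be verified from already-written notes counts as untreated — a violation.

{A3, D3, D4, F3}

D3: legal
E3: violates R4
F3: legal
G3: violates R4
A3: legal
B3: violates R7
C4: violates R4
D4: legal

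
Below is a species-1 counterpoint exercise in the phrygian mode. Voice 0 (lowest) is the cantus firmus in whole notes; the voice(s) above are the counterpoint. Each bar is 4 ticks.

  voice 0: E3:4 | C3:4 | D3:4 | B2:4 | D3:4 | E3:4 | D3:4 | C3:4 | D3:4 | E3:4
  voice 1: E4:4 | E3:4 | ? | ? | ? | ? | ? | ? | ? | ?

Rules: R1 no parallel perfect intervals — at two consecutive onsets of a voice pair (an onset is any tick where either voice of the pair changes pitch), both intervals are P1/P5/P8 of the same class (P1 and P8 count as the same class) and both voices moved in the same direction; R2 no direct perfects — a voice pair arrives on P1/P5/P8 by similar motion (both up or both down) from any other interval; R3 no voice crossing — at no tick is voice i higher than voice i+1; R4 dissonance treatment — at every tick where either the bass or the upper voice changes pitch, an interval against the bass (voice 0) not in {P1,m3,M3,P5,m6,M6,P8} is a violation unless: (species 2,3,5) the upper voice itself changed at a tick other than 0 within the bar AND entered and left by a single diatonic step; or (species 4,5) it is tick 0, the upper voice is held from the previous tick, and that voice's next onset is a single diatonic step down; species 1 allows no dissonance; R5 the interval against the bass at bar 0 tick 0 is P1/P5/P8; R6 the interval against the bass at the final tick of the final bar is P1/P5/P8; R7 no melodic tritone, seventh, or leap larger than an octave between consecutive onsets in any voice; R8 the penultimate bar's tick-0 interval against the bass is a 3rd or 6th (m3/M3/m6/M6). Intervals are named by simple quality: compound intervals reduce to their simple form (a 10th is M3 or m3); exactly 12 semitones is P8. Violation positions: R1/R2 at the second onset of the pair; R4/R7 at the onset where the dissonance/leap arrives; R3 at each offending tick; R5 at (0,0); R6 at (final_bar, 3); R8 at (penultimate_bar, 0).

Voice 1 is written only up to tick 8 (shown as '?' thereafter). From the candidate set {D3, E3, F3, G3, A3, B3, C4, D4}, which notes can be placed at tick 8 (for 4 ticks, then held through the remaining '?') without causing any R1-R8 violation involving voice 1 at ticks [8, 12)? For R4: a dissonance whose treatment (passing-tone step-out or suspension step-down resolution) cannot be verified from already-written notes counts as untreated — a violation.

{B3, D3, F3}

D3: legal
E3: violates R4
F3: legal
G3: violates R4
A3: violates R2
B3: legal
C4: violates R4
D4: violates R2,R7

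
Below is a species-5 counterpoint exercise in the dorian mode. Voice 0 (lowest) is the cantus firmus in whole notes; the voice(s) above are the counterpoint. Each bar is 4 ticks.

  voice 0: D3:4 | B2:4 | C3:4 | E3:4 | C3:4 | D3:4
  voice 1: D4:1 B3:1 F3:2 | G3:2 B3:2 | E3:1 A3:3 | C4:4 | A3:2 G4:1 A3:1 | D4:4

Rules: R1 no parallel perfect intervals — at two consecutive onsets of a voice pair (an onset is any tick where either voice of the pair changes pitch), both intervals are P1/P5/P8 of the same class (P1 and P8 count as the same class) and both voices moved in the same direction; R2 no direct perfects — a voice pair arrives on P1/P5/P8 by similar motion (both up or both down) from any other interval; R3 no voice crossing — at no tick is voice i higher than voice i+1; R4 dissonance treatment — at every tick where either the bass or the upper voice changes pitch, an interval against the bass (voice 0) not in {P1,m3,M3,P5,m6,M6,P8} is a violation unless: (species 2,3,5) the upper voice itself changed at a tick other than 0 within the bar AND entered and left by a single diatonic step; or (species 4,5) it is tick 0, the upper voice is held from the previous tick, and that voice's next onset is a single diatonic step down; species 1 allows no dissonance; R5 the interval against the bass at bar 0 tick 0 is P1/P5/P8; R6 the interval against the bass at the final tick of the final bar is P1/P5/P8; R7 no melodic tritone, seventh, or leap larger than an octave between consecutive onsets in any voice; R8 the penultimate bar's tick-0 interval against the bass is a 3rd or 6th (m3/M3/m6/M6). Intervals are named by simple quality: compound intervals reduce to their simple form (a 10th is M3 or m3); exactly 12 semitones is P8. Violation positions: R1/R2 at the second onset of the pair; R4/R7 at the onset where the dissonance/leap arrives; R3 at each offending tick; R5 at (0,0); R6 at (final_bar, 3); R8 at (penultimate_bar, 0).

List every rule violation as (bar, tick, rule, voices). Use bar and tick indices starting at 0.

(0, 2, R7, (1,))
(4, 2, R7, (1,))
(4, 3, R7, (1,))
(5, 0, R2, (0, 1))

bar 0: v0=D3 v1=D4 downbeat P8
bar 1: v0=B2 v1=G3 downbeat m6
bar 2: v0=C3 v1=E3 downbeat M3
bar 3: v0=E3 v1=C4 downbeat m6
bar 4: v0=C3 v1=A3 downbeat M6
bar 5: v0=D3 v1=D4 downbeat P8
  -> R7 @ bar 0 tick 2 v(1,): B3->F3 leap 6st
  -> R7 @ bar 4 tick 2 v(1,): A3->G4 leap 10st
  -> R7 @ bar 4 tick 3 v(1,): G4->A3 leap 10st
  -> R2 @ bar 5 tick 0 v(0, 1): C3/A3 M6 -> D3/D4 P8 similar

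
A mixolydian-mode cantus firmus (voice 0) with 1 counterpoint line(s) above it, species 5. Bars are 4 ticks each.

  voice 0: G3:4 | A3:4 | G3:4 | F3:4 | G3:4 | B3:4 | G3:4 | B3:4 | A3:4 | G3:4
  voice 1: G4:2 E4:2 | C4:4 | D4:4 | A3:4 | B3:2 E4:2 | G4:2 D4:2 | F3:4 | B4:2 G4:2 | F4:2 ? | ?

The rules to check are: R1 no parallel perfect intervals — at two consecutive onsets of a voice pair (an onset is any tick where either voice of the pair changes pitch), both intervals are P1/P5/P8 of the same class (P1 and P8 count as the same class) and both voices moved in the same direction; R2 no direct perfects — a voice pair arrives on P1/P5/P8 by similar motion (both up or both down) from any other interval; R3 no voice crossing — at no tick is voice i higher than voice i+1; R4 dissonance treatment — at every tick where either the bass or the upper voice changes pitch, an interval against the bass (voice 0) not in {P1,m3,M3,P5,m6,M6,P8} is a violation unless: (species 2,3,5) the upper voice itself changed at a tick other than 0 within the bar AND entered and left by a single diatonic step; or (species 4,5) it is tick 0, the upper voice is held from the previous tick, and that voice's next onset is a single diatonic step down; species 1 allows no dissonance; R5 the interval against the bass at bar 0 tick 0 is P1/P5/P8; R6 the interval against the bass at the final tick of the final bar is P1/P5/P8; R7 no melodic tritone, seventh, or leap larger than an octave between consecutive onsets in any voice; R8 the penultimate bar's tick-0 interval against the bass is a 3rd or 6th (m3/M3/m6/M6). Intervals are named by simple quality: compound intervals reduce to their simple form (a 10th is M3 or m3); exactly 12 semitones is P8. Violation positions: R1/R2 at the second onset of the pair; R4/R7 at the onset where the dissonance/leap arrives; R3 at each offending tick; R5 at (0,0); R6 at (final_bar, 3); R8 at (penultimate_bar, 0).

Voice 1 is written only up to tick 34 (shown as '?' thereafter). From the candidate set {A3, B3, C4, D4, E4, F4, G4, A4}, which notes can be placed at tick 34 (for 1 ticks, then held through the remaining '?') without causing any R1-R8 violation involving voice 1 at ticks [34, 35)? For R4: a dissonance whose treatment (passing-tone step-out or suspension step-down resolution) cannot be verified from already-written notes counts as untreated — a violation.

A3: legal
B3: violates R4,R7
C4: legal
D4: violates R4
E4: legal
F4: legal
G4: violates R4
A4: legal

{A3, A4, C4, E4, F4}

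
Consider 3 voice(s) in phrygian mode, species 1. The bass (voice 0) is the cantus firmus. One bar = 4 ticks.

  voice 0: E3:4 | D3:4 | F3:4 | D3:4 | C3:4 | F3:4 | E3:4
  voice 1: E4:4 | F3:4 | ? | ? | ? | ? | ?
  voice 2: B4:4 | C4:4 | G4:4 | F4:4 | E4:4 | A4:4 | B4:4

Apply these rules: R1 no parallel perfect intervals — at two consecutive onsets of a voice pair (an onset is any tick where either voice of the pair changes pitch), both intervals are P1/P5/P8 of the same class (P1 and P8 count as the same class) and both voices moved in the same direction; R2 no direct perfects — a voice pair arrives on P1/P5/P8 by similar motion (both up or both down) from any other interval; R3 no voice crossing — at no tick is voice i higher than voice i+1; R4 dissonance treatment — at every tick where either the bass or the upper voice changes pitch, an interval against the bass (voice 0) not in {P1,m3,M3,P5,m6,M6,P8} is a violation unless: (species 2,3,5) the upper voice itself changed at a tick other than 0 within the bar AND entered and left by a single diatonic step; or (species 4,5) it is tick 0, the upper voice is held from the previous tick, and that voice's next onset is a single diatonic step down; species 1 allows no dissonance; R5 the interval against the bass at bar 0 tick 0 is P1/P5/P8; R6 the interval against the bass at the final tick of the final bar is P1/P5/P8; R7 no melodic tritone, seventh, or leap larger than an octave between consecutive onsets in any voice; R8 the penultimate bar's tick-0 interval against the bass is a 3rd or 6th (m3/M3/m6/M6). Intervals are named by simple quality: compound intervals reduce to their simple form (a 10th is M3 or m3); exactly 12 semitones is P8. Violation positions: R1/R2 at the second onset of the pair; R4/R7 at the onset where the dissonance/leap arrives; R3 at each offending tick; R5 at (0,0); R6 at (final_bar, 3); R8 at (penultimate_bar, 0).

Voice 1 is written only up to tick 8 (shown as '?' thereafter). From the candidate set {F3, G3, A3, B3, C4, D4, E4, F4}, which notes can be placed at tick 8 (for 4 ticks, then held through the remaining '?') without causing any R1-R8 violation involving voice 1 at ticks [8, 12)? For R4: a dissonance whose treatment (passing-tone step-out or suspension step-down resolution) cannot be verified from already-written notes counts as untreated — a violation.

F3: legal
G3: violates R2,R4
A3: legal
B3: violates R4,R7
C4: violates R1,R2
D4: legal
E4: violates R4,R7
F4: violates R2

{A3, D4, F3}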